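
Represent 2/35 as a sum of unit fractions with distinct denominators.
1/18 + 1/630

Greedy algorithm:
2/35: ceiling(35/2) = 18, use 1/18
1/630: ceiling(630/1) = 630, use 1/630
Result: 2/35 = 1/18 + 1/630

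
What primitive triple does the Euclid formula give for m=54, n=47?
(707, 5076, 5125)

Euclid's formula: a = m² - n², b = 2mn, c = m² + n²
m = 54, n = 47
a = 54² - 47² = 2916 - 2209 = 707
b = 2 × 54 × 47 = 5076
c = 54² + 47² = 2916 + 2209 = 5125
Verification: 707² + 5076² = 499849 + 25765776 = 26265625 = 5125² ✓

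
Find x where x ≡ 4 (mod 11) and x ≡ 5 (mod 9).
59

Using Chinese Remainder Theorem:
M = 11 × 9 = 99
M1 = 9, M2 = 11
y1 = 9^(-1) mod 11 = 5
y2 = 11^(-1) mod 9 = 5
x = (4×9×5 + 5×11×5) mod 99 = 59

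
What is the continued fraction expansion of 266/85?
[3; 7, 1, 2, 1, 2]

Euclidean algorithm steps:
266 = 3 × 85 + 11
85 = 7 × 11 + 8
11 = 1 × 8 + 3
8 = 2 × 3 + 2
3 = 1 × 2 + 1
2 = 2 × 1 + 0
Continued fraction: [3; 7, 1, 2, 1, 2]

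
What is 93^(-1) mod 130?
7

gcd(93, 130) = 1, so the inverse exists.
Extended Euclidean algorithm on (130, 93):
130 = 1 × 93 + 37  ⟹  37 = (1)·130 + (-1)·93
93 = 2 × 37 + 19  ⟹  19 = (-2)·130 + (3)·93
37 = 1 × 19 + 18  ⟹  18 = (3)·130 + (-4)·93
19 = 1 × 18 + 1  ⟹  1 = (-5)·130 + (7)·93
So (7)·93 ≡ 1 (mod 130), i.e. 93^(-1) ≡ 7 (mod 130).
Check: 93 × 7 = 651 ≡ 1 (mod 130)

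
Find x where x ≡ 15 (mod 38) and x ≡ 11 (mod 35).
851

Using Chinese Remainder Theorem:
M = 38 × 35 = 1330
M1 = 35, M2 = 38
y1 = 35^(-1) mod 38 = 25
y2 = 38^(-1) mod 35 = 12
x = (15×35×25 + 11×38×12) mod 1330 = 851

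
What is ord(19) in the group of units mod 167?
83

167 is prime, so ord(19) divides φ(167) = 166.
Divisors of 166: 1, 2, 83, 166.
Repeated squaring: 19^1 ≡ 19, 19^2 ≡ 27, 19^4 ≡ 61, 19^8 ≡ 47, 19^16 ≡ 38, 19^32 ≡ 108, 19^64 ≡ 141, 19^128 ≡ 8 (mod 167).
Test 19^d mod 167 for each divisor d in increasing order:
19^1 ≡ 19
19^2 ≡ 27
19^83 = 19^64·19^16·19^2·19^1 ≡ 1  ← first divisor giving 1
The order is 83.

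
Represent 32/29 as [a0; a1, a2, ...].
[1; 9, 1, 2]

Euclidean algorithm steps:
32 = 1 × 29 + 3
29 = 9 × 3 + 2
3 = 1 × 2 + 1
2 = 2 × 1 + 0
Continued fraction: [1; 9, 1, 2]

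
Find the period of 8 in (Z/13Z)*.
4

13 is prime, so ord(8) divides φ(13) = 12.
Divisors of 12: 1, 2, 3, 4, 6, 12.
Repeated squaring: 8^1 ≡ 8, 8^2 ≡ 12, 8^4 ≡ 1, 8^8 ≡ 1 (mod 13).
Test 8^d mod 13 for each divisor d in increasing order:
8^1 ≡ 8
8^2 ≡ 12
8^3 = 8^2·8^1 ≡ 5
8^4 ≡ 1  ← first divisor giving 1
The order is 4.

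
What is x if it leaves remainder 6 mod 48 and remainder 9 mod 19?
294

Using Chinese Remainder Theorem:
M = 48 × 19 = 912
M1 = 19, M2 = 48
y1 = 19^(-1) mod 48 = 43
y2 = 48^(-1) mod 19 = 2
x = (6×19×43 + 9×48×2) mod 912 = 294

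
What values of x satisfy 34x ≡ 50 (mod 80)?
x ≡ 25 (mod 40)

gcd(34, 80) = 2, which divides 50, so solutions exist.
Divide through by 2: 17x ≡ 25 (mod 40).
Find 17^(-1) mod 40 by the extended Euclidean algorithm:
40 = 2 × 17 + 6  ⟹  6 = (1)·40 + (-2)·17
17 = 2 × 6 + 5  ⟹  5 = (-2)·40 + (5)·17
6 = 1 × 5 + 1  ⟹  1 = (3)·40 + (-7)·17
So (-7)·17 ≡ 1 (mod 40), i.e. 17^(-1) ≡ -7 ≡ 33 (mod 40).
x ≡ 33 × 25 = 825 ≡ 25 (mod 40).
Check: 34 × 25 = 850 ≡ 50 (mod 80).
x ≡ 25 (mod 40), giving 2 solutions mod 80.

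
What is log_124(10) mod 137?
17

Baby-step giant-step with step n = ⌈√137⌉ = 12.
Baby steps 124^j mod 137 (j:value) for j=0..11: 0:1, 1:124, 2:32, 3:132, 4:65, 5:114, 6:25, 7:86, 8:115, 9:12, 10:118, 11:110.
Giant-step multiplier: 124^(-12) ≡ 124^(136-12) = 124^124 ≡ 121 (mod 137).
Giant steps γ_i = 10·121^i mod 137: γ_0=10, γ_1=114 (in table at j=5).
x = i·n + j = 1·12 + 5 = 17.
Check: 124^17 ≡ 10 (mod 137).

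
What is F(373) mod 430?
153

Matrix identity: Q^n = [[F_(n+1), F_n], [F_n, F_(n-1)]] with Q = [[1,1],[1,0]].
n = 373 = 101110101₂. Square-and-multiply, entries mod 430:
Q^1 = [[1,1],[1,0]]
Q^2 = (Q^1)² = [[2,1],[1,1]]
Q^5 = (Q^2)²·Q = [[8,5],[5,3]]
Q^11 = (Q^5)²·Q = [[144,89],[89,55]]
Q^23 = (Q^11)²·Q = [[358,277],[277,81]]
Q^46 = (Q^23)² = [[213,343],[343,300]]
Q^93 = (Q^46)²·Q = [[137,48],[48,89]]
Q^186 = (Q^93)² = [[3,98],[98,335]]
Q^373 = (Q^186)²·Q = [[167,153],[153,14]]
F_373 mod 430 = Q^373[0][1] = 153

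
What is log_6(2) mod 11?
9

Baby-step giant-step with step n = ⌈√11⌉ = 4.
Baby steps 6^j mod 11 (j:value) for j=0..3: 0:1, 1:6, 2:3, 3:7.
Giant-step multiplier: 6^(-4) ≡ 6^(10-4) = 6^6 ≡ 5 (mod 11).
Giant steps γ_i = 2·5^i mod 11: γ_0=2, γ_1=10, γ_2=6 (in table at j=1).
x = i·n + j = 2·4 + 1 = 9.
Check: 6^9 ≡ 2 (mod 11).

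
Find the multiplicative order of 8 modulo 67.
22

67 is prime, so ord(8) divides φ(67) = 66.
Divisors of 66: 1, 2, 3, 6, 11, 22, 33, 66.
Repeated squaring: 8^1 ≡ 8, 8^2 ≡ 64, 8^4 ≡ 9, 8^8 ≡ 14, 8^16 ≡ 62, 8^32 ≡ 25, 8^64 ≡ 22 (mod 67).
Test 8^d mod 67 for each divisor d in increasing order:
8^1 ≡ 8
8^2 ≡ 64
8^3 = 8^2·8^1 ≡ 43
8^6 = 8^4·8^2 ≡ 40
8^11 = 8^8·8^2·8^1 ≡ 66
8^22 = 8^16·8^4·8^2 ≡ 1  ← first divisor giving 1
The order is 22.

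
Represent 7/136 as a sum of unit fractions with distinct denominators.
1/20 + 1/680

Greedy algorithm:
7/136: ceiling(136/7) = 20, use 1/20
1/680: ceiling(680/1) = 680, use 1/680
Result: 7/136 = 1/20 + 1/680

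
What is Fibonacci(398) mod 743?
469

Matrix identity: Q^n = [[F_(n+1), F_n], [F_n, F_(n-1)]] with Q = [[1,1],[1,0]].
n = 398 = 110001110₂. Square-and-multiply, entries mod 743:
Q^1 = [[1,1],[1,0]]
Q^3 = (Q^1)²·Q = [[3,2],[2,1]]
Q^6 = (Q^3)² = [[13,8],[8,5]]
Q^12 = (Q^6)² = [[233,144],[144,89]]
Q^24 = (Q^12)² = [[725,302],[302,423]]
Q^49 = (Q^24)²·Q = [[597,139],[139,458]]
Q^99 = (Q^49)²·Q = [[46,515],[515,274]]
Q^199 = (Q^99)²·Q = [[458,604],[604,597]]
Q^398 = (Q^199)² = [[241,469],[469,515]]
F_398 mod 743 = Q^398[0][1] = 469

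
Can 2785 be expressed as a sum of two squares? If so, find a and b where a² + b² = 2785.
9² + 52² (a=9, b=52)

Factorization: 2785 = 5 × 557
By Fermat: n is sum of two squares iff every prime p ≡ 3 (mod 4) appears to even power.
All primes ≡ 3 (mod 4) appear to even power.
Search a = 0, 1, 2, … for 2785 - a² a perfect square: first hit at a = 9: 2785 - 81 = 2704 = 52².
2785 = 9² + 52² = 81 + 2704 ✓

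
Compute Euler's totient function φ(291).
192

291 = 3 × 97
φ(n) = n × ∏(1 - 1/p) for each prime p dividing n
φ(291) = 291 × (1 - 1/3) × (1 - 1/97) = 192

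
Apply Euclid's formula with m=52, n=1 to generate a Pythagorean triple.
(2703, 104, 2705)

Euclid's formula: a = m² - n², b = 2mn, c = m² + n²
m = 52, n = 1
a = 52² - 1² = 2704 - 1 = 2703
b = 2 × 52 × 1 = 104
c = 52² + 1² = 2704 + 1 = 2705
Verification: 2703² + 104² = 7306209 + 10816 = 7317025 = 2705² ✓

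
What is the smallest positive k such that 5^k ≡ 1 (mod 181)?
15

181 is prime, so ord(5) divides φ(181) = 180.
Divisors of 180: 1, 2, 3, 4, 5, 6, 9, 10, 12, 15, 18, 20, 30, 36, 45, 60, 90, 180.
Repeated squaring: 5^1 ≡ 5, 5^2 ≡ 25, 5^4 ≡ 82, 5^8 ≡ 27, 5^16 ≡ 5, 5^32 ≡ 25, 5^64 ≡ 82, 5^128 ≡ 27 (mod 181).
Test 5^d mod 181 for each divisor d in increasing order:
5^1 ≡ 5
5^2 ≡ 25
5^3 = 5^2·5^1 ≡ 125
5^4 ≡ 82
5^5 = 5^4·5^1 ≡ 48
5^6 = 5^4·5^2 ≡ 59
5^9 = 5^8·5^1 ≡ 135
5^10 = 5^8·5^2 ≡ 132
5^12 = 5^8·5^4 ≡ 42
5^15 = 5^8·5^4·5^2·5^1 ≡ 1  ← first divisor giving 1
The order is 15.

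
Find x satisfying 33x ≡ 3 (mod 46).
x ≡ 21 (mod 46)

gcd(33, 46) = 1, which divides 3, so solutions exist.
Find 33^(-1) mod 46 by the extended Euclidean algorithm:
46 = 1 × 33 + 13  ⟹  13 = (1)·46 + (-1)·33
33 = 2 × 13 + 7  ⟹  7 = (-2)·46 + (3)·33
13 = 1 × 7 + 6  ⟹  6 = (3)·46 + (-4)·33
7 = 1 × 6 + 1  ⟹  1 = (-5)·46 + (7)·33
So (7)·33 ≡ 1 (mod 46), i.e. 33^(-1) ≡ 7 (mod 46).
x ≡ 7 × 3 = 21 ≡ 21 (mod 46).
Check: 33 × 21 = 693 ≡ 3 (mod 46).
Unique solution: x ≡ 21 (mod 46)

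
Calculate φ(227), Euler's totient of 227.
226

227 = 227
φ(n) = n × ∏(1 - 1/p) for each prime p dividing n
φ(227) = 227 × (1 - 1/227) = 226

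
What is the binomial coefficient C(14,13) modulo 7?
0

Using Lucas' theorem:
Write n=14 and k=13 in base 7:
n in base 7: [2, 0]
k in base 7: [1, 6]
C(14,13) mod 7 = ∏ C(n_i, k_i) mod 7
Digit binomials (mod 7): C(2,1) = 2; C(0,6) = 0 (k_i > n_i)
Product: 2 × 0 = 0 ≡ 0 (mod 7)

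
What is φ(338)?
156

338 = 2 × 13^2
φ(n) = n × ∏(1 - 1/p) for each prime p dividing n
φ(338) = 338 × (1 - 1/2) × (1 - 1/13) = 156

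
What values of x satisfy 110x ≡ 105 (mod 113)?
x ≡ 78 (mod 113)

gcd(110, 113) = 1, which divides 105, so solutions exist.
Find 110^(-1) mod 113 by the extended Euclidean algorithm:
113 = 1 × 110 + 3  ⟹  3 = (1)·113 + (-1)·110
110 = 36 × 3 + 2  ⟹  2 = (-36)·113 + (37)·110
3 = 1 × 2 + 1  ⟹  1 = (37)·113 + (-38)·110
So (-38)·110 ≡ 1 (mod 113), i.e. 110^(-1) ≡ -38 ≡ 75 (mod 113).
x ≡ 75 × 105 = 7875 ≡ 78 (mod 113).
Check: 110 × 78 = 8580 ≡ 105 (mod 113).
Unique solution: x ≡ 78 (mod 113)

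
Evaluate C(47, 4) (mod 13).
5

Using Lucas' theorem:
Write n=47 and k=4 in base 13:
n in base 13: [3, 8]
k in base 13: [0, 4]
C(47,4) mod 13 = ∏ C(n_i, k_i) mod 13
Digit binomials (mod 13): C(3,0) = 1; C(8,4) = 70 ≡ 5
Product: 1 × 5 = 5 ≡ 5 (mod 13)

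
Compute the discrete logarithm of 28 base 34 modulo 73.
29

Baby-step giant-step with step n = ⌈√73⌉ = 9.
Baby steps 34^j mod 73 (j:value) for j=0..8: 0:1, 1:34, 2:61, 3:30, 4:71, 5:5, 6:24, 7:13, 8:4.
Giant-step multiplier: 34^(-9) ≡ 34^(72-9) = 34^63 ≡ 51 (mod 73).
Giant steps γ_i = 28·51^i mod 73: γ_0=28, γ_1=41, γ_2=47, γ_3=61 (in table at j=2).
x = i·n + j = 3·9 + 2 = 29.
Check: 34^29 ≡ 28 (mod 73).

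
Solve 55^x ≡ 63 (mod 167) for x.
22

Baby-step giant-step with step n = ⌈√167⌉ = 13.
Baby steps 55^j mod 167 (j:value) for j=0..12: 0:1, 1:55, 2:19, 3:43, 4:27, 5:149, 6:12, 7:159, 8:61, 9:15, 10:157, 11:118, 12:144.
Giant-step multiplier: 55^(-13) ≡ 55^(166-13) = 55^153 ≡ 40 (mod 167).
Giant steps γ_i = 63·40^i mod 167: γ_0=63, γ_1=15 (in table at j=9).
x = i·n + j = 1·13 + 9 = 22.
Check: 55^22 ≡ 63 (mod 167).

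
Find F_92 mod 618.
453

Matrix identity: Q^n = [[F_(n+1), F_n], [F_n, F_(n-1)]] with Q = [[1,1],[1,0]].
n = 92 = 1011100₂. Square-and-multiply, entries mod 618:
Q^1 = [[1,1],[1,0]]
Q^2 = (Q^1)² = [[2,1],[1,1]]
Q^5 = (Q^2)²·Q = [[8,5],[5,3]]
Q^11 = (Q^5)²·Q = [[144,89],[89,55]]
Q^23 = (Q^11)²·Q = [[18,229],[229,407]]
Q^46 = (Q^23)² = [[235,299],[299,554]]
Q^92 = (Q^46)² = [[14,453],[453,179]]
F_92 mod 618 = Q^92[0][1] = 453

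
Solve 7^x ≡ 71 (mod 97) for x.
53

Baby-step giant-step with step n = ⌈√97⌉ = 10.
Baby steps 7^j mod 97 (j:value) for j=0..9: 0:1, 1:7, 2:49, 3:52, 4:73, 5:26, 6:85, 7:13, 8:91, 9:55.
Giant-step multiplier: 7^(-10) ≡ 7^(96-10) = 7^86 ≡ 32 (mod 97).
Giant steps γ_i = 71·32^i mod 97: γ_0=71, γ_1=41, γ_2=51, γ_3=80, γ_4=38, γ_5=52 (in table at j=3).
x = i·n + j = 5·10 + 3 = 53.
Check: 7^53 ≡ 71 (mod 97).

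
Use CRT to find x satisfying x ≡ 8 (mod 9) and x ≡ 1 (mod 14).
71

Using Chinese Remainder Theorem:
M = 9 × 14 = 126
M1 = 14, M2 = 9
y1 = 14^(-1) mod 9 = 2
y2 = 9^(-1) mod 14 = 11
x = (8×14×2 + 1×9×11) mod 126 = 71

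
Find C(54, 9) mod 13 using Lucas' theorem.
0

Using Lucas' theorem:
Write n=54 and k=9 in base 13:
n in base 13: [4, 2]
k in base 13: [0, 9]
C(54,9) mod 13 = ∏ C(n_i, k_i) mod 13
Digit binomials (mod 13): C(4,0) = 1; C(2,9) = 0 (k_i > n_i)
Product: 1 × 0 = 0 ≡ 0 (mod 13)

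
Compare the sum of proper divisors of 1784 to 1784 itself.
deficient

Proper divisors of 1784: sum = 1 + 2 + 4 + 8 + 223 + 446 + 892 = 1576
Since 1576 < 1784, 1784 is deficient.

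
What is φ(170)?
64

170 = 2 × 5 × 17
φ(n) = n × ∏(1 - 1/p) for each prime p dividing n
φ(170) = 170 × (1 - 1/2) × (1 - 1/5) × (1 - 1/17) = 64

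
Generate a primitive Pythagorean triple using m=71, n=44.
(3105, 6248, 6977)

Euclid's formula: a = m² - n², b = 2mn, c = m² + n²
m = 71, n = 44
a = 71² - 44² = 5041 - 1936 = 3105
b = 2 × 71 × 44 = 6248
c = 71² + 44² = 5041 + 1936 = 6977
Verification: 3105² + 6248² = 9641025 + 39037504 = 48678529 = 6977² ✓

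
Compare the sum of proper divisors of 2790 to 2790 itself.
abundant

Proper divisors of 2790: sum = 1 + 2 + 3 + 5 + 6 + 9 + 10 + 15 + ... + 465 + 558 + 930 + 1395 (23 divisors) = 4698
Since 4698 > 2790, 2790 is abundant.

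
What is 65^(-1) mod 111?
41

gcd(65, 111) = 1, so the inverse exists.
Extended Euclidean algorithm on (111, 65):
111 = 1 × 65 + 46  ⟹  46 = (1)·111 + (-1)·65
65 = 1 × 46 + 19  ⟹  19 = (-1)·111 + (2)·65
46 = 2 × 19 + 8  ⟹  8 = (3)·111 + (-5)·65
19 = 2 × 8 + 3  ⟹  3 = (-7)·111 + (12)·65
8 = 2 × 3 + 2  ⟹  2 = (17)·111 + (-29)·65
3 = 1 × 2 + 1  ⟹  1 = (-24)·111 + (41)·65
So (41)·65 ≡ 1 (mod 111), i.e. 65^(-1) ≡ 41 (mod 111).
Check: 65 × 41 = 2665 ≡ 1 (mod 111)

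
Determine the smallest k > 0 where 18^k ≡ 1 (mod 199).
11

199 is prime, so ord(18) divides φ(199) = 198.
Divisors of 198: 1, 2, 3, 6, 9, 11, 18, 22, 33, 66, 99, 198.
Repeated squaring: 18^1 ≡ 18, 18^2 ≡ 125, 18^4 ≡ 103, 18^8 ≡ 62, 18^16 ≡ 63, 18^32 ≡ 188, 18^64 ≡ 121, 18^128 ≡ 114 (mod 199).
Test 18^d mod 199 for each divisor d in increasing order:
18^1 ≡ 18
18^2 ≡ 125
18^3 = 18^2·18^1 ≡ 61
18^6 = 18^4·18^2 ≡ 139
18^9 = 18^8·18^1 ≡ 121
18^11 = 18^8·18^2·18^1 ≡ 1  ← first divisor giving 1
The order is 11.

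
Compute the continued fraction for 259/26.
[9; 1, 25]

Euclidean algorithm steps:
259 = 9 × 26 + 25
26 = 1 × 25 + 1
25 = 25 × 1 + 0
Continued fraction: [9; 1, 25]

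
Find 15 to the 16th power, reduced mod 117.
81

Repeated squaring. Binary of 16 = 10000.
15^1 ≡ 15 (mod 117); 15^2 ≡ 108 (mod 117); 15^4 ≡ 81 (mod 117); 15^8 ≡ 9 (mod 117); 15^16 ≡ 81 (mod 117)
15^16 = 15^16 ≡ 81 (mod 117)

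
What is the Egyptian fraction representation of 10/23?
1/3 + 1/10 + 1/690

Greedy algorithm:
10/23: ceiling(23/10) = 3, use 1/3
7/69: ceiling(69/7) = 10, use 1/10
1/690: ceiling(690/1) = 690, use 1/690
Result: 10/23 = 1/3 + 1/10 + 1/690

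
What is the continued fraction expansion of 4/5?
[0; 1, 4]

Euclidean algorithm steps:
4 = 0 × 5 + 4
5 = 1 × 4 + 1
4 = 4 × 1 + 0
Continued fraction: [0; 1, 4]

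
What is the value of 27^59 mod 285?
183

Repeated squaring. Binary of 59 = 111011.
27^1 ≡ 27 (mod 285); 27^2 ≡ 159 (mod 285); 27^4 ≡ 201 (mod 285); 27^8 ≡ 216 (mod 285); 27^16 ≡ 201 (mod 285); 27^32 ≡ 216 (mod 285)
27^59 = 27^1 × 27^2 × 27^8 × 27^16 × 27^32 ≡ 183 (mod 285)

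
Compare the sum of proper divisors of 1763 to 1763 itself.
deficient

Proper divisors of 1763: sum = 1 + 41 + 43 = 85
Since 85 < 1763, 1763 is deficient.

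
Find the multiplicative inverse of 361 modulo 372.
169

gcd(361, 372) = 1, so the inverse exists.
Extended Euclidean algorithm on (372, 361):
372 = 1 × 361 + 11  ⟹  11 = (1)·372 + (-1)·361
361 = 32 × 11 + 9  ⟹  9 = (-32)·372 + (33)·361
11 = 1 × 9 + 2  ⟹  2 = (33)·372 + (-34)·361
9 = 4 × 2 + 1  ⟹  1 = (-164)·372 + (169)·361
So (169)·361 ≡ 1 (mod 372), i.e. 361^(-1) ≡ 169 (mod 372).
Check: 361 × 169 = 61009 ≡ 1 (mod 372)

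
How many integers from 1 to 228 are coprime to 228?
72

228 = 2^2 × 3 × 19
φ(n) = n × ∏(1 - 1/p) for each prime p dividing n
φ(228) = 228 × (1 - 1/2) × (1 - 1/3) × (1 - 1/19) = 72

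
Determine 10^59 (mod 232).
72

Repeated squaring. Binary of 59 = 111011.
10^1 ≡ 10 (mod 232); 10^2 ≡ 100 (mod 232); 10^4 ≡ 24 (mod 232); 10^8 ≡ 112 (mod 232); 10^16 ≡ 16 (mod 232); 10^32 ≡ 24 (mod 232)
10^59 = 10^1 × 10^2 × 10^8 × 10^16 × 10^32 ≡ 72 (mod 232)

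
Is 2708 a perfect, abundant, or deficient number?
deficient

Proper divisors of 2708: sum = 1 + 2 + 4 + 677 + 1354 = 2038
Since 2038 < 2708, 2708 is deficient.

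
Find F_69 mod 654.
44

Matrix identity: Q^n = [[F_(n+1), F_n], [F_n, F_(n-1)]] with Q = [[1,1],[1,0]].
n = 69 = 1000101₂. Square-and-multiply, entries mod 654:
Q^1 = [[1,1],[1,0]]
Q^2 = (Q^1)² = [[2,1],[1,1]]
Q^4 = (Q^2)² = [[5,3],[3,2]]
Q^8 = (Q^4)² = [[34,21],[21,13]]
Q^17 = (Q^8)²·Q = [[622,289],[289,333]]
Q^34 = (Q^17)² = [[179,7],[7,172]]
Q^69 = (Q^34)²·Q = [[539,44],[44,495]]
F_69 mod 654 = Q^69[0][1] = 44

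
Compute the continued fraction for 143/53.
[2; 1, 2, 3, 5]

Euclidean algorithm steps:
143 = 2 × 53 + 37
53 = 1 × 37 + 16
37 = 2 × 16 + 5
16 = 3 × 5 + 1
5 = 5 × 1 + 0
Continued fraction: [2; 1, 2, 3, 5]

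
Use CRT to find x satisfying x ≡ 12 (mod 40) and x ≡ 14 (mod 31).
572

Using Chinese Remainder Theorem:
M = 40 × 31 = 1240
M1 = 31, M2 = 40
y1 = 31^(-1) mod 40 = 31
y2 = 40^(-1) mod 31 = 7
x = (12×31×31 + 14×40×7) mod 1240 = 572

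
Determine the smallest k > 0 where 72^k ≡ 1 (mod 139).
138

139 is prime, so ord(72) divides φ(139) = 138.
Divisors of 138: 1, 2, 3, 6, 23, 46, 69, 138.
Repeated squaring: 72^1 ≡ 72, 72^2 ≡ 41, 72^4 ≡ 13, 72^8 ≡ 30, 72^16 ≡ 66, 72^32 ≡ 47, 72^64 ≡ 124, 72^128 ≡ 86 (mod 139).
Test 72^d mod 139 for each divisor d in increasing order:
72^1 ≡ 72
72^2 ≡ 41
72^3 = 72^2·72^1 ≡ 33
72^6 = 72^4·72^2 ≡ 116
72^23 = 72^16·72^4·72^2·72^1 ≡ 97
72^46 = 72^32·72^8·72^4·72^2 ≡ 96
72^69 = 72^64·72^4·72^1 ≡ 138
72^138 = 72^128·72^8·72^2 ≡ 1  ← first divisor giving 1
The order is 138.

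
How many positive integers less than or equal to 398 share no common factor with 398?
198

398 = 2 × 199
φ(n) = n × ∏(1 - 1/p) for each prime p dividing n
φ(398) = 398 × (1 - 1/2) × (1 - 1/199) = 198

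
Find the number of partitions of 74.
7089500

p(n) counts ways to write n as a sum of positive integers (order ignored).
Euler's pentagonal recurrence: p(k) = p(k-1) + p(k-2) - p(k-5) - p(k-7) + p(k-12) + p(k-15) - ... (offsets j(3j∓1)/2, signs ++--, p(0)=1, p(<0)=0).
DP table for k = 0..73: p(0)=1, p(1)=1, p(2)=2, p(3)=3, p(4)=5, p(5)=7, p(6)=11, p(7)=15, p(8)=22, p(9)=30, p(10)=42, p(11)=56, p(12)=77, p(13)=101, p(14)=135, p(15)=176, p(16)=231, p(17)=297, p(18)=385, p(19)=490, p(20)=627, p(21)=792, p(22)=1002, p(23)=1255, p(24)=1575, p(25)=1958, p(26)=2436, p(27)=3010, p(28)=3718, p(29)=4565, p(30)=5604, p(31)=6842, p(32)=8349, p(33)=10143, p(34)=12310, p(35)=14883, p(36)=17977, p(37)=21637, p(38)=26015, p(39)=31185, p(40)=37338, p(41)=44583, p(42)=53174, p(43)=63261, p(44)=75175, p(45)=89134, p(46)=105558, p(47)=124754, p(48)=147273, p(49)=173525, p(50)=204226, p(51)=239943, p(52)=281589, p(53)=329931, p(54)=386155, p(55)=451276, p(56)=526823, p(57)=614154, p(58)=715220, p(59)=831820, p(60)=966467, p(61)=1121505, p(62)=1300156, p(63)=1505499, p(64)=1741630, p(65)=2012558, p(66)=2323520, p(67)=2679689, p(68)=3087735, p(69)=3554345, p(70)=4087968, p(71)=4697205, p(72)=5392783, p(73)=6185689.
Final step: p(74) = p(73) + p(72) - p(69) - p(67) + p(62) + p(59) - p(52) - p(48) + p(39) + p(34) - p(23) - p(17) + p(4)
= 6185689 + 5392783 - 3554345 - 2679689 + 1300156 + 831820 - 281589 - 147273 + 31185 + 12310 - 1255 - 297 + 5
= 7089500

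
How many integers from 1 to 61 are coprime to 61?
60

61 = 61
φ(n) = n × ∏(1 - 1/p) for each prime p dividing n
φ(61) = 61 × (1 - 1/61) = 60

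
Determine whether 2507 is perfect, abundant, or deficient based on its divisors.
deficient

Proper divisors of 2507: sum = 1 + 23 + 109 = 133
Since 133 < 2507, 2507 is deficient.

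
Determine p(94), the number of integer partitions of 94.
92669720

p(n) counts ways to write n as a sum of positive integers (order ignored).
Euler's pentagonal recurrence: p(k) = p(k-1) + p(k-2) - p(k-5) - p(k-7) + p(k-12) + p(k-15) - ... (offsets j(3j∓1)/2, signs ++--, p(0)=1, p(<0)=0).
DP table for k = 0..93: p(0)=1, p(1)=1, p(2)=2, p(3)=3, p(4)=5, p(5)=7, p(6)=11, p(7)=15, p(8)=22, p(9)=30, p(10)=42, p(11)=56, p(12)=77, p(13)=101, p(14)=135, p(15)=176, p(16)=231, p(17)=297, p(18)=385, p(19)=490, p(20)=627, p(21)=792, p(22)=1002, p(23)=1255, p(24)=1575, p(25)=1958, p(26)=2436, p(27)=3010, p(28)=3718, p(29)=4565, p(30)=5604, p(31)=6842, p(32)=8349, p(33)=10143, p(34)=12310, p(35)=14883, p(36)=17977, p(37)=21637, p(38)=26015, p(39)=31185, p(40)=37338, p(41)=44583, p(42)=53174, p(43)=63261, p(44)=75175, p(45)=89134, p(46)=105558, p(47)=124754, p(48)=147273, p(49)=173525, p(50)=204226, p(51)=239943, p(52)=281589, p(53)=329931, p(54)=386155, p(55)=451276, p(56)=526823, p(57)=614154, p(58)=715220, p(59)=831820, p(60)=966467, p(61)=1121505, p(62)=1300156, p(63)=1505499, p(64)=1741630, p(65)=2012558, p(66)=2323520, p(67)=2679689, p(68)=3087735, p(69)=3554345, p(70)=4087968, p(71)=4697205, p(72)=5392783, p(73)=6185689, p(74)=7089500, p(75)=8118264, p(76)=9289091, p(77)=10619863, p(78)=12132164, p(79)=13848650, p(80)=15796476, p(81)=18004327, p(82)=20506255, p(83)=23338469, p(84)=26543660, p(85)=30167357, p(86)=34262962, p(87)=38887673, p(88)=44108109, p(89)=49995925, p(90)=56634173, p(91)=64112359, p(92)=72533807, p(93)=82010177.
Final step: p(94) = p(93) + p(92) - p(89) - p(87) + p(82) + p(79) - p(72) - p(68) + p(59) + p(54) - p(43) - p(37) + p(24) + p(17) - p(2)
= 82010177 + 72533807 - 49995925 - 38887673 + 20506255 + 13848650 - 5392783 - 3087735 + 831820 + 386155 - 63261 - 21637 + 1575 + 297 - 2
= 92669720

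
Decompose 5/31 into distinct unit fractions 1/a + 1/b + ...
1/7 + 1/55 + 1/3979 + 1/23744683 + 1/1127619917796295

Greedy algorithm:
5/31: ceiling(31/5) = 7, use 1/7
4/217: ceiling(217/4) = 55, use 1/55
3/11935: ceiling(11935/3) = 3979, use 1/3979
2/47489365: ceiling(47489365/2) = 23744683, use 1/23744683
1/1127619917796295: ceiling(1127619917796295/1) = 1127619917796295, use 1/1127619917796295
Result: 5/31 = 1/7 + 1/55 + 1/3979 + 1/23744683 + 1/1127619917796295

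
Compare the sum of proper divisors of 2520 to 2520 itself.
abundant

Proper divisors of 2520: sum = 1 + 2 + 3 + 4 + 5 + 6 + 7 + 8 + ... + 504 + 630 + 840 + 1260 (47 divisors) = 6840
Since 6840 > 2520, 2520 is abundant.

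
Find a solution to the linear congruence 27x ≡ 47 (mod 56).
x ≡ 37 (mod 56)

gcd(27, 56) = 1, which divides 47, so solutions exist.
Find 27^(-1) mod 56 by the extended Euclidean algorithm:
56 = 2 × 27 + 2  ⟹  2 = (1)·56 + (-2)·27
27 = 13 × 2 + 1  ⟹  1 = (-13)·56 + (27)·27
So (27)·27 ≡ 1 (mod 56), i.e. 27^(-1) ≡ 27 (mod 56).
x ≡ 27 × 47 = 1269 ≡ 37 (mod 56).
Check: 27 × 37 = 999 ≡ 47 (mod 56).
Unique solution: x ≡ 37 (mod 56)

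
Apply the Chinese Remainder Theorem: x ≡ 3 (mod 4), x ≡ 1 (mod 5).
11

Using Chinese Remainder Theorem:
M = 4 × 5 = 20
M1 = 5, M2 = 4
y1 = 5^(-1) mod 4 = 1
y2 = 4^(-1) mod 5 = 4
x = (3×5×1 + 1×4×4) mod 20 = 11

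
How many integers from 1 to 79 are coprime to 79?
78

79 = 79
φ(n) = n × ∏(1 - 1/p) for each prime p dividing n
φ(79) = 79 × (1 - 1/79) = 78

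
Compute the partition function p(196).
2814570987591

p(n) counts ways to write n as a sum of positive integers (order ignored).
Euler's pentagonal recurrence: p(k) = p(k-1) + p(k-2) - p(k-5) - p(k-7) + p(k-12) + p(k-15) - ... (offsets j(3j∓1)/2, signs ++--, p(0)=1, p(<0)=0).
DP table for k = 0..195: p(0)=1, p(1)=1, p(2)=2, p(3)=3, p(4)=5, p(5)=7, p(6)=11, p(7)=15, p(8)=22, p(9)=30, p(10)=42, p(11)=56, p(12)=77, p(13)=101, p(14)=135, p(15)=176, p(16)=231, p(17)=297, p(18)=385, p(19)=490, p(20)=627, p(21)=792, p(22)=1002, p(23)=1255, p(24)=1575, p(25)=1958, p(26)=2436, p(27)=3010, p(28)=3718, p(29)=4565, p(30)=5604, p(31)=6842, p(32)=8349, p(33)=10143, p(34)=12310, p(35)=14883, p(36)=17977, p(37)=21637, p(38)=26015, p(39)=31185, p(40)=37338, p(41)=44583, p(42)=53174, p(43)=63261, p(44)=75175, p(45)=89134, p(46)=105558, p(47)=124754, p(48)=147273, p(49)=173525, p(50)=204226, p(51)=239943, p(52)=281589, p(53)=329931, p(54)=386155, p(55)=451276, p(56)=526823, p(57)=614154, p(58)=715220, p(59)=831820, p(60)=966467, p(61)=1121505, p(62)=1300156, p(63)=1505499, p(64)=1741630, p(65)=2012558, p(66)=2323520, p(67)=2679689, p(68)=3087735, p(69)=3554345, p(70)=4087968, p(71)=4697205, p(72)=5392783, p(73)=6185689, p(74)=7089500, p(75)=8118264, p(76)=9289091, p(77)=10619863, p(78)=12132164, p(79)=13848650, p(80)=15796476, p(81)=18004327, p(82)=20506255, p(83)=23338469, p(84)=26543660, p(85)=30167357, p(86)=34262962, p(87)=38887673, p(88)=44108109, p(89)=49995925, p(90)=56634173, p(91)=64112359, p(92)=72533807, p(93)=82010177, p(94)=92669720, p(95)=104651419, p(96)=118114304, p(97)=133230930, p(98)=150198136, p(99)=169229875, p(100)=190569292, p(101)=214481126, p(102)=241265379, p(103)=271248950, p(104)=304801365, p(105)=342325709, p(106)=384276336, p(107)=431149389, p(108)=483502844, p(109)=541946240, p(110)=607163746, p(111)=679903203, p(112)=761002156, p(113)=851376628, p(114)=952050665, p(115)=1064144451, p(116)=1188908248, p(117)=1327710076, p(118)=1482074143, p(119)=1653668665, p(120)=1844349560, p(121)=2056148051, p(122)=2291320912, p(123)=2552338241, p(124)=2841940500, p(125)=3163127352, p(126)=3519222692, p(127)=3913864295, p(128)=4351078600, p(129)=4835271870, p(130)=5371315400, p(131)=5964539504, p(132)=6620830889, p(133)=7346629512, p(134)=8149040695, p(135)=9035836076, p(136)=10015581680, p(137)=11097645016, p(138)=12292341831, p(139)=13610949895, p(140)=15065878135, p(141)=16670689208, p(142)=18440293320, p(143)=20390982757, p(144)=22540654445, p(145)=24908858009, p(146)=27517052599, p(147)=30388671978, p(148)=33549419497, p(149)=37027355200, p(150)=40853235313, p(151)=45060624582, p(152)=49686288421, p(153)=54770336324, p(154)=60356673280, p(155)=66493182097, p(156)=73232243759, p(157)=80630964769, p(158)=88751778802, p(159)=97662728555, p(160)=107438159466, p(161)=118159068427, p(162)=129913904637, p(163)=142798995930, p(164)=156919475295, p(165)=172389800255, p(166)=189334822579, p(167)=207890420102, p(168)=228204732751, p(169)=250438925115, p(170)=274768617130, p(171)=301384802048, p(172)=330495499613, p(173)=362326859895, p(174)=397125074750, p(175)=435157697830, p(176)=476715857290, p(177)=522115831195, p(178)=571701605655, p(179)=625846753120, p(180)=684957390936, p(181)=749474411781, p(182)=819876908323, p(183)=896684817527, p(184)=980462880430, p(185)=1071823774337, p(186)=1171432692373, p(187)=1280011042268, p(188)=1398341745571, p(189)=1527273599625, p(190)=1667727404093, p(191)=1820701100652, p(192)=1987276856363, p(193)=2168627105469, p(194)=2366022741845, p(195)=2580840212973.
Final step: p(196) = p(195) + p(194) - p(191) - p(189) + p(184) + p(181) - p(174) - p(170) + p(161) + p(156) - p(145) - p(139) + p(126) + p(119) - p(104) - p(96) + p(79) + p(70) - p(51) - p(41) + p(20) + p(9)
= 2580840212973 + 2366022741845 - 1820701100652 - 1527273599625 + 980462880430 + 749474411781 - 397125074750 - 274768617130 + 118159068427 + 73232243759 - 24908858009 - 13610949895 + 3519222692 + 1653668665 - 304801365 - 118114304 + 13848650 + 4087968 - 239943 - 44583 + 627 + 30
= 2814570987591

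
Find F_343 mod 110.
57

Matrix identity: Q^n = [[F_(n+1), F_n], [F_n, F_(n-1)]] with Q = [[1,1],[1,0]].
n = 343 = 101010111₂. Square-and-multiply, entries mod 110:
Q^1 = [[1,1],[1,0]]
Q^2 = (Q^1)² = [[2,1],[1,1]]
Q^5 = (Q^2)²·Q = [[8,5],[5,3]]
Q^10 = (Q^5)² = [[89,55],[55,34]]
Q^21 = (Q^10)²·Q = [[1,56],[56,55]]
Q^42 = (Q^21)² = [[57,56],[56,1]]
Q^85 = (Q^42)²·Q = [[63,5],[5,58]]
Q^171 = (Q^85)²·Q = [[89,34],[34,55]]
Q^343 = (Q^171)²·Q = [[3,57],[57,56]]
F_343 mod 110 = Q^343[0][1] = 57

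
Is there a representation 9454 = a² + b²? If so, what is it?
Not possible

Factorization: 9454 = 2 × 29 × 163
By Fermat: n is sum of two squares iff every prime p ≡ 3 (mod 4) appears to even power.
Prime(s) ≡ 3 (mod 4) with odd exponent: [(163, 1)]
Therefore 9454 cannot be expressed as a² + b².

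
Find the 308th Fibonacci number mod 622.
621

Matrix identity: Q^n = [[F_(n+1), F_n], [F_n, F_(n-1)]] with Q = [[1,1],[1,0]].
n = 308 = 100110100₂. Square-and-multiply, entries mod 622:
Q^1 = [[1,1],[1,0]]
Q^2 = (Q^1)² = [[2,1],[1,1]]
Q^4 = (Q^2)² = [[5,3],[3,2]]
Q^9 = (Q^4)²·Q = [[55,34],[34,21]]
Q^19 = (Q^9)²·Q = [[545,449],[449,96]]
Q^38 = (Q^19)² = [[404,445],[445,581]]
Q^77 = (Q^38)²·Q = [[296,481],[481,437]]
Q^154 = (Q^77)² = [[513,521],[521,614]]
Q^308 = (Q^154)² = [[312,621],[621,313]]
F_308 mod 622 = Q^308[0][1] = 621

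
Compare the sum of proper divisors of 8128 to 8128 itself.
perfect

Proper divisors of 8128: sum = 1 + 2 + 4 + 8 + 16 + 32 + 64 + 127 + 254 + 508 + 1016 + 2032 + 4064 = 8128
Since 8128 = 8128, 8128 is perfect.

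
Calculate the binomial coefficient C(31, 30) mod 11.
9

Using Lucas' theorem:
Write n=31 and k=30 in base 11:
n in base 11: [2, 9]
k in base 11: [2, 8]
C(31,30) mod 11 = ∏ C(n_i, k_i) mod 11
Digit binomials (mod 11): C(2,2) = 1; C(9,8) = 9
Product: 1 × 9 = 9 ≡ 9 (mod 11)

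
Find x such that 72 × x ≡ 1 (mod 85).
13

gcd(72, 85) = 1, so the inverse exists.
Extended Euclidean algorithm on (85, 72):
85 = 1 × 72 + 13  ⟹  13 = (1)·85 + (-1)·72
72 = 5 × 13 + 7  ⟹  7 = (-5)·85 + (6)·72
13 = 1 × 7 + 6  ⟹  6 = (6)·85 + (-7)·72
7 = 1 × 6 + 1  ⟹  1 = (-11)·85 + (13)·72
So (13)·72 ≡ 1 (mod 85), i.e. 72^(-1) ≡ 13 (mod 85).
Check: 72 × 13 = 936 ≡ 1 (mod 85)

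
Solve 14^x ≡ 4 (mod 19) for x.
8

Baby-step giant-step with step n = ⌈√19⌉ = 5.
Baby steps 14^j mod 19 (j:value) for j=0..4: 0:1, 1:14, 2:6, 3:8, 4:17.
Giant-step multiplier: 14^(-5) ≡ 14^(18-5) = 14^13 ≡ 2 (mod 19).
Giant steps γ_i = 4·2^i mod 19: γ_0=4, γ_1=8 (in table at j=3).
x = i·n + j = 1·5 + 3 = 8.
Check: 14^8 ≡ 4 (mod 19).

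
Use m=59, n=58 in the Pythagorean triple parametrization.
(117, 6844, 6845)

Euclid's formula: a = m² - n², b = 2mn, c = m² + n²
m = 59, n = 58
a = 59² - 58² = 3481 - 3364 = 117
b = 2 × 59 × 58 = 6844
c = 59² + 58² = 3481 + 3364 = 6845
Verification: 117² + 6844² = 13689 + 46840336 = 46854025 = 6845² ✓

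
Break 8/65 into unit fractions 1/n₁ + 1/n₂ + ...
1/9 + 1/84 + 1/16380

Greedy algorithm:
8/65: ceiling(65/8) = 9, use 1/9
7/585: ceiling(585/7) = 84, use 1/84
1/16380: ceiling(16380/1) = 16380, use 1/16380
Result: 8/65 = 1/9 + 1/84 + 1/16380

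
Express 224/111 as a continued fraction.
[2; 55, 2]

Euclidean algorithm steps:
224 = 2 × 111 + 2
111 = 55 × 2 + 1
2 = 2 × 1 + 0
Continued fraction: [2; 55, 2]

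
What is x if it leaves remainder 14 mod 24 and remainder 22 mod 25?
422

Using Chinese Remainder Theorem:
M = 24 × 25 = 600
M1 = 25, M2 = 24
y1 = 25^(-1) mod 24 = 1
y2 = 24^(-1) mod 25 = 24
x = (14×25×1 + 22×24×24) mod 600 = 422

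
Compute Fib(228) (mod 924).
780

Matrix identity: Q^n = [[F_(n+1), F_n], [F_n, F_(n-1)]] with Q = [[1,1],[1,0]].
n = 228 = 11100100₂. Square-and-multiply, entries mod 924:
Q^1 = [[1,1],[1,0]]
Q^3 = (Q^1)²·Q = [[3,2],[2,1]]
Q^7 = (Q^3)²·Q = [[21,13],[13,8]]
Q^14 = (Q^7)² = [[610,377],[377,233]]
Q^28 = (Q^14)² = [[485,879],[879,530]]
Q^57 = (Q^28)²·Q = [[307,706],[706,525]]
Q^114 = (Q^57)² = [[401,652],[652,673]]
Q^228 = (Q^114)² = [[89,780],[780,233]]
F_228 mod 924 = Q^228[0][1] = 780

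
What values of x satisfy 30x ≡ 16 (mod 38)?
x ≡ 17 (mod 19)

gcd(30, 38) = 2, which divides 16, so solutions exist.
Divide through by 2: 15x ≡ 8 (mod 19).
Find 15^(-1) mod 19 by the extended Euclidean algorithm:
19 = 1 × 15 + 4  ⟹  4 = (1)·19 + (-1)·15
15 = 3 × 4 + 3  ⟹  3 = (-3)·19 + (4)·15
4 = 1 × 3 + 1  ⟹  1 = (4)·19 + (-5)·15
So (-5)·15 ≡ 1 (mod 19), i.e. 15^(-1) ≡ -5 ≡ 14 (mod 19).
x ≡ 14 × 8 = 112 ≡ 17 (mod 19).
Check: 30 × 17 = 510 ≡ 16 (mod 38).
x ≡ 17 (mod 19), giving 2 solutions mod 38.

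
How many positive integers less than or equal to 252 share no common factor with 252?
72

252 = 2^2 × 3^2 × 7
φ(n) = n × ∏(1 - 1/p) for each prime p dividing n
φ(252) = 252 × (1 - 1/2) × (1 - 1/3) × (1 - 1/7) = 72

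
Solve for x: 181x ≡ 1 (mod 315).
181

gcd(181, 315) = 1, so the inverse exists.
Extended Euclidean algorithm on (315, 181):
315 = 1 × 181 + 134  ⟹  134 = (1)·315 + (-1)·181
181 = 1 × 134 + 47  ⟹  47 = (-1)·315 + (2)·181
134 = 2 × 47 + 40  ⟹  40 = (3)·315 + (-5)·181
47 = 1 × 40 + 7  ⟹  7 = (-4)·315 + (7)·181
40 = 5 × 7 + 5  ⟹  5 = (23)·315 + (-40)·181
7 = 1 × 5 + 2  ⟹  2 = (-27)·315 + (47)·181
5 = 2 × 2 + 1  ⟹  1 = (77)·315 + (-134)·181
So (-134)·181 ≡ 1 (mod 315), i.e. 181^(-1) ≡ -134 ≡ 181 (mod 315).
Check: 181 × 181 = 32761 ≡ 1 (mod 315)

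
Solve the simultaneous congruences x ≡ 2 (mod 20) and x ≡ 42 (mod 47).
42

Using Chinese Remainder Theorem:
M = 20 × 47 = 940
M1 = 47, M2 = 20
y1 = 47^(-1) mod 20 = 3
y2 = 20^(-1) mod 47 = 40
x = (2×47×3 + 42×20×40) mod 940 = 42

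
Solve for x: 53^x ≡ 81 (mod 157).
32

Baby-step giant-step with step n = ⌈√157⌉ = 13.
Baby steps 53^j mod 157 (j:value) for j=0..12: 0:1, 1:53, 2:140, 3:41, 4:132, 5:88, 6:111, 7:74, 8:154, 9:155, 10:51, 11:34, 12:75.
Giant-step multiplier: 53^(-13) ≡ 53^(156-13) = 53^143 ≡ 22 (mod 157).
Giant steps γ_i = 81·22^i mod 157: γ_0=81, γ_1=55, γ_2=111 (in table at j=6).
x = i·n + j = 2·13 + 6 = 32.
Check: 53^32 ≡ 81 (mod 157).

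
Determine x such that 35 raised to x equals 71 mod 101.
68

Baby-step giant-step with step n = ⌈√101⌉ = 11.
Baby steps 35^j mod 101 (j:value) for j=0..10: 0:1, 1:35, 2:13, 3:51, 4:68, 5:57, 6:76, 7:34, 8:79, 9:38, 10:17.
Giant-step multiplier: 35^(-11) ≡ 35^(100-11) = 35^89 ≡ 55 (mod 101).
Giant steps γ_i = 71·55^i mod 101: γ_0=71, γ_1=67, γ_2=49, γ_3=69, γ_4=58, γ_5=59, γ_6=13 (in table at j=2).
x = i·n + j = 6·11 + 2 = 68.
Check: 35^68 ≡ 71 (mod 101).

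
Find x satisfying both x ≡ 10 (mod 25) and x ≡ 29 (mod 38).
485

Using Chinese Remainder Theorem:
M = 25 × 38 = 950
M1 = 38, M2 = 25
y1 = 38^(-1) mod 25 = 2
y2 = 25^(-1) mod 38 = 35
x = (10×38×2 + 29×25×35) mod 950 = 485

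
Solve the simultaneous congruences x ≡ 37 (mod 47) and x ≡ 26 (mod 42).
1118

Using Chinese Remainder Theorem:
M = 47 × 42 = 1974
M1 = 42, M2 = 47
y1 = 42^(-1) mod 47 = 28
y2 = 47^(-1) mod 42 = 17
x = (37×42×28 + 26×47×17) mod 1974 = 1118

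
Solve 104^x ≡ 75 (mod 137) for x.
25

Baby-step giant-step with step n = ⌈√137⌉ = 12.
Baby steps 104^j mod 137 (j:value) for j=0..11: 0:1, 1:104, 2:130, 3:94, 4:49, 5:27, 6:68, 7:85, 8:72, 9:90, 10:44, 11:55.
Giant-step multiplier: 104^(-12) ≡ 104^(136-12) = 104^124 ≡ 4 (mod 137).
Giant steps γ_i = 75·4^i mod 137: γ_0=75, γ_1=26, γ_2=104 (in table at j=1).
x = i·n + j = 2·12 + 1 = 25.
Check: 104^25 ≡ 75 (mod 137).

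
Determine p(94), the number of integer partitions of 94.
92669720

p(n) counts ways to write n as a sum of positive integers (order ignored).
Euler's pentagonal recurrence: p(k) = p(k-1) + p(k-2) - p(k-5) - p(k-7) + p(k-12) + p(k-15) - ... (offsets j(3j∓1)/2, signs ++--, p(0)=1, p(<0)=0).
DP table for k = 0..93: p(0)=1, p(1)=1, p(2)=2, p(3)=3, p(4)=5, p(5)=7, p(6)=11, p(7)=15, p(8)=22, p(9)=30, p(10)=42, p(11)=56, p(12)=77, p(13)=101, p(14)=135, p(15)=176, p(16)=231, p(17)=297, p(18)=385, p(19)=490, p(20)=627, p(21)=792, p(22)=1002, p(23)=1255, p(24)=1575, p(25)=1958, p(26)=2436, p(27)=3010, p(28)=3718, p(29)=4565, p(30)=5604, p(31)=6842, p(32)=8349, p(33)=10143, p(34)=12310, p(35)=14883, p(36)=17977, p(37)=21637, p(38)=26015, p(39)=31185, p(40)=37338, p(41)=44583, p(42)=53174, p(43)=63261, p(44)=75175, p(45)=89134, p(46)=105558, p(47)=124754, p(48)=147273, p(49)=173525, p(50)=204226, p(51)=239943, p(52)=281589, p(53)=329931, p(54)=386155, p(55)=451276, p(56)=526823, p(57)=614154, p(58)=715220, p(59)=831820, p(60)=966467, p(61)=1121505, p(62)=1300156, p(63)=1505499, p(64)=1741630, p(65)=2012558, p(66)=2323520, p(67)=2679689, p(68)=3087735, p(69)=3554345, p(70)=4087968, p(71)=4697205, p(72)=5392783, p(73)=6185689, p(74)=7089500, p(75)=8118264, p(76)=9289091, p(77)=10619863, p(78)=12132164, p(79)=13848650, p(80)=15796476, p(81)=18004327, p(82)=20506255, p(83)=23338469, p(84)=26543660, p(85)=30167357, p(86)=34262962, p(87)=38887673, p(88)=44108109, p(89)=49995925, p(90)=56634173, p(91)=64112359, p(92)=72533807, p(93)=82010177.
Final step: p(94) = p(93) + p(92) - p(89) - p(87) + p(82) + p(79) - p(72) - p(68) + p(59) + p(54) - p(43) - p(37) + p(24) + p(17) - p(2)
= 82010177 + 72533807 - 49995925 - 38887673 + 20506255 + 13848650 - 5392783 - 3087735 + 831820 + 386155 - 63261 - 21637 + 1575 + 297 - 2
= 92669720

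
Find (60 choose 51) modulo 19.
0

Using Lucas' theorem:
Write n=60 and k=51 in base 19:
n in base 19: [3, 3]
k in base 19: [2, 13]
C(60,51) mod 19 = ∏ C(n_i, k_i) mod 19
Digit binomials (mod 19): C(3,2) = 3; C(3,13) = 0 (k_i > n_i)
Product: 3 × 0 = 0 ≡ 0 (mod 19)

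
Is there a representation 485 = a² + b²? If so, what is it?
1² + 22² (a=1, b=22)

Factorization: 485 = 5 × 97
By Fermat: n is sum of two squares iff every prime p ≡ 3 (mod 4) appears to even power.
All primes ≡ 3 (mod 4) appear to even power.
Search a = 0, 1, 2, … for 485 - a² a perfect square: first hit at a = 1: 485 - 1 = 484 = 22².
485 = 1² + 22² = 1 + 484 ✓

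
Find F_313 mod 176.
145

Matrix identity: Q^n = [[F_(n+1), F_n], [F_n, F_(n-1)]] with Q = [[1,1],[1,0]].
n = 313 = 100111001₂. Square-and-multiply, entries mod 176:
Q^1 = [[1,1],[1,0]]
Q^2 = (Q^1)² = [[2,1],[1,1]]
Q^4 = (Q^2)² = [[5,3],[3,2]]
Q^9 = (Q^4)²·Q = [[55,34],[34,21]]
Q^19 = (Q^9)²·Q = [[77,133],[133,120]]
Q^39 = (Q^19)²·Q = [[11,34],[34,153]]
Q^78 = (Q^39)² = [[45,120],[120,101]]
Q^156 = (Q^78)² = [[57,96],[96,137]]
Q^313 = (Q^156)²·Q = [[113,145],[145,144]]
F_313 mod 176 = Q^313[0][1] = 145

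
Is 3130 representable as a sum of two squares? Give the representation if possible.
23² + 51² (a=23, b=51)

Factorization: 3130 = 2 × 5 × 313
By Fermat: n is sum of two squares iff every prime p ≡ 3 (mod 4) appears to even power.
All primes ≡ 3 (mod 4) appear to even power.
Search a = 0, 1, 2, … for 3130 - a² a perfect square: first hit at a = 23: 3130 - 529 = 2601 = 51².
3130 = 23² + 51² = 529 + 2601 ✓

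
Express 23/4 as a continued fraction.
[5; 1, 3]

Euclidean algorithm steps:
23 = 5 × 4 + 3
4 = 1 × 3 + 1
3 = 3 × 1 + 0
Continued fraction: [5; 1, 3]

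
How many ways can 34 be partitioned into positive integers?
12310

p(n) counts ways to write n as a sum of positive integers (order ignored).
Euler's pentagonal recurrence: p(k) = p(k-1) + p(k-2) - p(k-5) - p(k-7) + p(k-12) + p(k-15) - ... (offsets j(3j∓1)/2, signs ++--, p(0)=1, p(<0)=0).
DP table for k = 0..33: p(0)=1, p(1)=1, p(2)=2, p(3)=3, p(4)=5, p(5)=7, p(6)=11, p(7)=15, p(8)=22, p(9)=30, p(10)=42, p(11)=56, p(12)=77, p(13)=101, p(14)=135, p(15)=176, p(16)=231, p(17)=297, p(18)=385, p(19)=490, p(20)=627, p(21)=792, p(22)=1002, p(23)=1255, p(24)=1575, p(25)=1958, p(26)=2436, p(27)=3010, p(28)=3718, p(29)=4565, p(30)=5604, p(31)=6842, p(32)=8349, p(33)=10143.
Final step: p(34) = p(33) + p(32) - p(29) - p(27) + p(22) + p(19) - p(12) - p(8)
= 10143 + 8349 - 4565 - 3010 + 1002 + 490 - 77 - 22
= 12310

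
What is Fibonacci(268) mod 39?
12

Matrix identity: Q^n = [[F_(n+1), F_n], [F_n, F_(n-1)]] with Q = [[1,1],[1,0]].
n = 268 = 100001100₂. Square-and-multiply, entries mod 39:
Q^1 = [[1,1],[1,0]]
Q^2 = (Q^1)² = [[2,1],[1,1]]
Q^4 = (Q^2)² = [[5,3],[3,2]]
Q^8 = (Q^4)² = [[34,21],[21,13]]
Q^16 = (Q^8)² = [[37,12],[12,25]]
Q^33 = (Q^16)²·Q = [[34,31],[31,3]]
Q^67 = (Q^33)²·Q = [[27,11],[11,16]]
Q^134 = (Q^67)² = [[31,5],[5,26]]
Q^268 = (Q^134)² = [[11,12],[12,38]]
F_268 mod 39 = Q^268[0][1] = 12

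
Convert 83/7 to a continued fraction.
[11; 1, 6]

Euclidean algorithm steps:
83 = 11 × 7 + 6
7 = 1 × 6 + 1
6 = 6 × 1 + 0
Continued fraction: [11; 1, 6]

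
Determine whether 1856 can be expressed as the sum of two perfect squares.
16² + 40² (a=16, b=40)

Factorization: 1856 = 2^6 × 29
By Fermat: n is sum of two squares iff every prime p ≡ 3 (mod 4) appears to even power.
All primes ≡ 3 (mod 4) appear to even power.
Search a = 0, 1, 2, … for 1856 - a² a perfect square: first hit at a = 16: 1856 - 256 = 1600 = 40².
1856 = 16² + 40² = 256 + 1600 ✓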